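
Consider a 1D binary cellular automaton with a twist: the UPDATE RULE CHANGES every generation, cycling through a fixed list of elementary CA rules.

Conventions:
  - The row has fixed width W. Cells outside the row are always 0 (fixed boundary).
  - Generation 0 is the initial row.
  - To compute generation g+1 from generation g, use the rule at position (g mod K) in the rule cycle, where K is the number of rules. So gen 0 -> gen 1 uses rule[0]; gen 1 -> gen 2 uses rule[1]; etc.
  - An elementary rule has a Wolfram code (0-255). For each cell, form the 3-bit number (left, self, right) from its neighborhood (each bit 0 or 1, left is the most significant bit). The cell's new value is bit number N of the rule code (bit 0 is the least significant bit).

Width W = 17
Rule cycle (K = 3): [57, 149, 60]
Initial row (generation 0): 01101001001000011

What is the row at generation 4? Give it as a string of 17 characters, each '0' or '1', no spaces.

Gen 0: 01101001001000011
Gen 1 (rule 57): 01010100100111010
Gen 2 (rule 149): 01010110110010011
Gen 3 (rule 60): 01111101101011010
Gen 4 (rule 57): 01000011010110101

Answer: 01000011010110101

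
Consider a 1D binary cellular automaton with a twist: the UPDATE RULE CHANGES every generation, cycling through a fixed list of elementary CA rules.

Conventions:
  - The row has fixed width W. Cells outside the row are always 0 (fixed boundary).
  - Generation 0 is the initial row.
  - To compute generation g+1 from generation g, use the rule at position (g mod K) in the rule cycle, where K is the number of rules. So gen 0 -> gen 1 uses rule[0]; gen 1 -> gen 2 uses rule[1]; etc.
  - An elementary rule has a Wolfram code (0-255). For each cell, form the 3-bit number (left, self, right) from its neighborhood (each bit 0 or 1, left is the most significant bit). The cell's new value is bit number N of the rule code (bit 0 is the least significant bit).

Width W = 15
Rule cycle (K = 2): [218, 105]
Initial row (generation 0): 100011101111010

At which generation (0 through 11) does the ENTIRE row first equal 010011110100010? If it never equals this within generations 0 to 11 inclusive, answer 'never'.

Answer: 6

Derivation:
Gen 0: 100011101111010
Gen 1 (rule 218): 010111101111001
Gen 2 (rule 105): 001100111001000
Gen 3 (rule 218): 011111111110100
Gen 4 (rule 105): 010000000011001
Gen 5 (rule 218): 101000000111110
Gen 6 (rule 105): 010011110100010
Gen 7 (rule 218): 101111110010101
Gen 8 (rule 105): 011000010001010
Gen 9 (rule 218): 111100101010001
Gen 10 (rule 105): 100100010100100
Gen 11 (rule 218): 011010100011010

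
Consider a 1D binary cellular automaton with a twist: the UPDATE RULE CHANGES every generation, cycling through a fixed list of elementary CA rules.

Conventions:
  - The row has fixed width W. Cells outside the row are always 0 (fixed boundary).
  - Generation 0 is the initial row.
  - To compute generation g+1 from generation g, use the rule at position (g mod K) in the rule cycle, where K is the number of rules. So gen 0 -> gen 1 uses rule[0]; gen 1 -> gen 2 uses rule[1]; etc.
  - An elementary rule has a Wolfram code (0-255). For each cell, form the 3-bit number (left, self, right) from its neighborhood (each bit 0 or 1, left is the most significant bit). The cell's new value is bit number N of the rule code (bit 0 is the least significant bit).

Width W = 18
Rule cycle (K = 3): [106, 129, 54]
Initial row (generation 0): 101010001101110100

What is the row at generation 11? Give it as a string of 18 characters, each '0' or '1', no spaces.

Gen 0: 101010001101110100
Gen 1 (rule 106): 010100011111011000
Gen 2 (rule 129): 000001001110000011
Gen 3 (rule 54): 000011110001000100
Gen 4 (rule 106): 000110010010001000
Gen 5 (rule 129): 110000000000100011
Gen 6 (rule 54): 001000000001110100
Gen 7 (rule 106): 010000000011011000
Gen 8 (rule 129): 000111111000000011
Gen 9 (rule 54): 001000000100000100
Gen 10 (rule 106): 010000001000001000
Gen 11 (rule 129): 000111100011100011

Answer: 000111100011100011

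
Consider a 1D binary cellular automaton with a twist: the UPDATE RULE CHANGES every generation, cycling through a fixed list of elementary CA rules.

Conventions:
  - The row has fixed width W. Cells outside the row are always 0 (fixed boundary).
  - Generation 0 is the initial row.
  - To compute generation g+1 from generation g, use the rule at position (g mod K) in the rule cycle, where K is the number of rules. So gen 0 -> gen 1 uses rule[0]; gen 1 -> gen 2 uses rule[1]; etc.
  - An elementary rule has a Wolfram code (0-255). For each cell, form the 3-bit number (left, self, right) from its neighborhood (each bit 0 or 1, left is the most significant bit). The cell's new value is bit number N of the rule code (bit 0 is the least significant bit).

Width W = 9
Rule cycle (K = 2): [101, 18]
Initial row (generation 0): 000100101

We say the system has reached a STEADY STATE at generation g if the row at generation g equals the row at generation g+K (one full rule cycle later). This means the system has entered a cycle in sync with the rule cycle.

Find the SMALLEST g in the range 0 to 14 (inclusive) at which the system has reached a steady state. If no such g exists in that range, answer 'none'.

Answer: 14

Derivation:
Gen 0: 000100101
Gen 1 (rule 101): 110100111
Gen 2 (rule 18): 000011000
Gen 3 (rule 101): 111001011
Gen 4 (rule 18): 000110000
Gen 5 (rule 101): 110010111
Gen 6 (rule 18): 001100000
Gen 7 (rule 101): 100101111
Gen 8 (rule 18): 011000000
Gen 9 (rule 101): 001011111
Gen 10 (rule 18): 010000000
Gen 11 (rule 101): 010111111
Gen 12 (rule 18): 100000000
Gen 13 (rule 101): 101111111
Gen 14 (rule 18): 000000000
Gen 15 (rule 101): 111111111
Gen 16 (rule 18): 000000000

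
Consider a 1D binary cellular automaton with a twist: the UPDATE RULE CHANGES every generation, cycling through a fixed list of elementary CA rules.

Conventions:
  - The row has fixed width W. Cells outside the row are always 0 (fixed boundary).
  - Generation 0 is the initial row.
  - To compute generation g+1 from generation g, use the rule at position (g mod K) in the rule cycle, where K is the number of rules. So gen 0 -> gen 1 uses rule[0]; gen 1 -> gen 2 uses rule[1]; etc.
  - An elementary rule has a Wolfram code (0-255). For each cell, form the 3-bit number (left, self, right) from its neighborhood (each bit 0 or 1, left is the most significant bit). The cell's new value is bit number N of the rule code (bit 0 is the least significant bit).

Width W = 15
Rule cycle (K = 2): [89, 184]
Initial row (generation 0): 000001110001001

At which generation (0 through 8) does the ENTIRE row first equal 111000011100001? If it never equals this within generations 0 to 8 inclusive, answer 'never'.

Gen 0: 000001110001001
Gen 1 (rule 89): 111101011100100
Gen 2 (rule 184): 111010111010010
Gen 3 (rule 89): 101000101001001
Gen 4 (rule 184): 010100010100100
Gen 5 (rule 89): 000011000010011
Gen 6 (rule 184): 000010100001010
Gen 7 (rule 89): 111000011100001
Gen 8 (rule 184): 110100011010000

Answer: 7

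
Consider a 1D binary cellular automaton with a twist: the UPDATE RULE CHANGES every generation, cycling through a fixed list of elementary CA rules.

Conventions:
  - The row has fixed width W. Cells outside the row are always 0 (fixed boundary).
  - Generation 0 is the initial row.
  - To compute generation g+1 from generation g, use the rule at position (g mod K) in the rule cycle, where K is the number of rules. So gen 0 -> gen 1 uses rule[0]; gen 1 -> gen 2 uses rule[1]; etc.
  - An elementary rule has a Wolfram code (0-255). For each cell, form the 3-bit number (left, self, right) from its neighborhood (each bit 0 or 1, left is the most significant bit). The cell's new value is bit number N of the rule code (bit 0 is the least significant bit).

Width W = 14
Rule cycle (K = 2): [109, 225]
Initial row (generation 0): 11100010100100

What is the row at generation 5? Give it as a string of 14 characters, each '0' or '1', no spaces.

Gen 0: 11100010100100
Gen 1 (rule 109): 10101011100101
Gen 2 (rule 225): 01010101100010
Gen 3 (rule 109): 01111111101010
Gen 4 (rule 225): 00111111110100
Gen 5 (rule 109): 10100000011101

Answer: 10100000011101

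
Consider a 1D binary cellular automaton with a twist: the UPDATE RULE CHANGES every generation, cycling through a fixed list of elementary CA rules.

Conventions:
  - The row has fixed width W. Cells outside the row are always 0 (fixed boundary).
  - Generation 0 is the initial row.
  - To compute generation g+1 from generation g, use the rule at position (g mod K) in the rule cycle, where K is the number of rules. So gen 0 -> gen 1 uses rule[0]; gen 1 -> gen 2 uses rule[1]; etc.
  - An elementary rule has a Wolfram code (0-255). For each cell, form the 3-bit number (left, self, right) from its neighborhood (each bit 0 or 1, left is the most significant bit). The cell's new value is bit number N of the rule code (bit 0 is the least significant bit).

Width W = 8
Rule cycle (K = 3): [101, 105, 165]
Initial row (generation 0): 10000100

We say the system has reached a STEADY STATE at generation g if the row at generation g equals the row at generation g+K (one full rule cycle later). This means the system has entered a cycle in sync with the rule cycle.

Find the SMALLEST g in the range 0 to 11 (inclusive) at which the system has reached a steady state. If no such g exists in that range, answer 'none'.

Answer: none

Derivation:
Gen 0: 10000100
Gen 1 (rule 101): 10110101
Gen 2 (rule 105): 01111010
Gen 3 (rule 165): 00110110
Gen 4 (rule 101): 10011010
Gen 5 (rule 105): 00011100
Gen 6 (rule 165): 11001001
Gen 7 (rule 101): 01001001
Gen 8 (rule 105): 00000000
Gen 9 (rule 165): 11111111
Gen 10 (rule 101): 00000001
Gen 11 (rule 105): 11111100
Gen 12 (rule 165): 01111001
Gen 13 (rule 101): 00001001
Gen 14 (rule 105): 11100000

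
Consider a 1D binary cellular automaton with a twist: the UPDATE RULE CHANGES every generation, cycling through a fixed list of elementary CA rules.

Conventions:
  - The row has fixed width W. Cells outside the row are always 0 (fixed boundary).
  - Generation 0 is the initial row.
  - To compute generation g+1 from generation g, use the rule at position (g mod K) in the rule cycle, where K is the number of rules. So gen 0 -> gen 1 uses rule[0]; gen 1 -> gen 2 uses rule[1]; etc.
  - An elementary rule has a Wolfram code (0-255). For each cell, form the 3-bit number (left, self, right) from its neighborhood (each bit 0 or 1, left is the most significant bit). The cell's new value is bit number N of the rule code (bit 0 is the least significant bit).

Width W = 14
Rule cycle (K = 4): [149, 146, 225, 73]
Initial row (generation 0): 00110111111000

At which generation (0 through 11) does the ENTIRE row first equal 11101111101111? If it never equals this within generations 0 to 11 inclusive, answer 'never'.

Gen 0: 00110111111000
Gen 1 (rule 149): 10000011110111
Gen 2 (rule 146): 01000101100010
Gen 3 (rule 225): 00010010101000
Gen 4 (rule 73): 11000000000011
Gen 5 (rule 149): 00111111111000
Gen 6 (rule 146): 01011111110100
Gen 7 (rule 225): 00101111111001
Gen 8 (rule 73): 10001000001000
Gen 9 (rule 149): 11101111101111
Gen 10 (rule 146): 01000111000110
Gen 11 (rule 225): 00010011010010

Answer: 9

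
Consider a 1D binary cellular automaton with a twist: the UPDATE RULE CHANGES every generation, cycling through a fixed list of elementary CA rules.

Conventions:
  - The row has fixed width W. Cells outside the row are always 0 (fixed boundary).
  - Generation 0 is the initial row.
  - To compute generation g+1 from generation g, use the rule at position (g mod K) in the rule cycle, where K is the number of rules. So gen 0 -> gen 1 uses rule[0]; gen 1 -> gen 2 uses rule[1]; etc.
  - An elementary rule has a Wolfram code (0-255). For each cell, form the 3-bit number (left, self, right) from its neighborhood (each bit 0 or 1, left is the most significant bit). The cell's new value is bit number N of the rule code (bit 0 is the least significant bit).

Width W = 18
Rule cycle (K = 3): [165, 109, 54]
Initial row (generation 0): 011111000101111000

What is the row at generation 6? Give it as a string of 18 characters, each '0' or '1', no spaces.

Gen 0: 011111000101111000
Gen 1 (rule 165): 001110010110110011
Gen 2 (rule 109): 101010011111110011
Gen 3 (rule 54): 111111100000001100
Gen 4 (rule 165): 011111001111100001
Gen 5 (rule 109): 010001001000101101
Gen 6 (rule 54): 111011111101110011

Answer: 111011111101110011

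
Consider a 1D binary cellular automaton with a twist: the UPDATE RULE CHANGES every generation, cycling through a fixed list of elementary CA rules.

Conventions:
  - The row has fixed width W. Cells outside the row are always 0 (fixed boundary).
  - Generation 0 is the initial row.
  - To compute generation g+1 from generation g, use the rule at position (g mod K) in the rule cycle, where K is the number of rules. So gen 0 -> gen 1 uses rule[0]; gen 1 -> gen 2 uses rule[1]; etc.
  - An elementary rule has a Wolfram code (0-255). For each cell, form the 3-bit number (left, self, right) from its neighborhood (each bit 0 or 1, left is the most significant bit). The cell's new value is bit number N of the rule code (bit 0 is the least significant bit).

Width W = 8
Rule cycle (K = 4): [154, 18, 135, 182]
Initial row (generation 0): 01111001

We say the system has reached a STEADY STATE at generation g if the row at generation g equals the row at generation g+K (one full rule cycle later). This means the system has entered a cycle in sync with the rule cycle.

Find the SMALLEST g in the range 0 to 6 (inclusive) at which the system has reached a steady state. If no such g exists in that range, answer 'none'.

Answer: 3

Derivation:
Gen 0: 01111001
Gen 1 (rule 154): 11110110
Gen 2 (rule 18): 00000001
Gen 3 (rule 135): 11111111
Gen 4 (rule 182): 01111110
Gen 5 (rule 154): 11111101
Gen 6 (rule 18): 00000000
Gen 7 (rule 135): 11111111
Gen 8 (rule 182): 01111110
Gen 9 (rule 154): 11111101
Gen 10 (rule 18): 00000000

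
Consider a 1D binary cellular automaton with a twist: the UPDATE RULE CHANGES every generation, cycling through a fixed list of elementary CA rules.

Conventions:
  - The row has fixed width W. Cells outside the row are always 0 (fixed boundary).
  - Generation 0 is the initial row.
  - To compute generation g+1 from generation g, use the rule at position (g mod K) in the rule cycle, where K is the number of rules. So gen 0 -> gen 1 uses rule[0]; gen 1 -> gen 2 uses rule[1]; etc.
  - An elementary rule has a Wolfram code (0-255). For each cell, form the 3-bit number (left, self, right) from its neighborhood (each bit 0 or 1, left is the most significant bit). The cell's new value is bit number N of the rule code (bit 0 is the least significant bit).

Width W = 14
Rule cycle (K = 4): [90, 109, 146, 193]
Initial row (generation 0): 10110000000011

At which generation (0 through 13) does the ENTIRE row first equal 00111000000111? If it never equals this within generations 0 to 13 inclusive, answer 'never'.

Gen 0: 10110000000011
Gen 1 (rule 90): 00111000000111
Gen 2 (rule 109): 10101011110101
Gen 3 (rule 146): 00000001100000
Gen 4 (rule 193): 11111100101111
Gen 5 (rule 90): 10000111001001
Gen 6 (rule 109): 10110101001001
Gen 7 (rule 146): 00000000110110
Gen 8 (rule 193): 11111110010010
Gen 9 (rule 90): 10000011101101
Gen 10 (rule 109): 10111010111111
Gen 11 (rule 146): 00010000011110
Gen 12 (rule 193): 11000111001110
Gen 13 (rule 90): 11101101111011

Answer: 1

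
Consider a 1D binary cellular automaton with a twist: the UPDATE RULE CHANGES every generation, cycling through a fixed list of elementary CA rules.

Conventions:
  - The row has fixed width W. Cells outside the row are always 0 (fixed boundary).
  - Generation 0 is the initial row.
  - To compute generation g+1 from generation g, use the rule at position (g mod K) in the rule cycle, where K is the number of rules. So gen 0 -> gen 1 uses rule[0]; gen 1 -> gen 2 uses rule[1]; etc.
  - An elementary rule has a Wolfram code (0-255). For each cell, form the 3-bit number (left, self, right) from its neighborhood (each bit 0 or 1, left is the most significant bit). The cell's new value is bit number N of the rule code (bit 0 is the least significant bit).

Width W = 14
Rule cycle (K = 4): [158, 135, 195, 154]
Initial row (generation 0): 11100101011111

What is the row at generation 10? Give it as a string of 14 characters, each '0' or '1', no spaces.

Gen 0: 11100101011111
Gen 1 (rule 158): 11011101011110
Gen 2 (rule 135): 00001001001100
Gen 3 (rule 195): 11110010010101
Gen 4 (rule 154): 11101101100000
Gen 5 (rule 158): 11001001010000
Gen 6 (rule 135): 00011011010111
Gen 7 (rule 195): 11101001000011
Gen 8 (rule 154): 11000110100110
Gen 9 (rule 158): 10101100111101
Gen 10 (rule 135): 10100001011001

Answer: 10100001011001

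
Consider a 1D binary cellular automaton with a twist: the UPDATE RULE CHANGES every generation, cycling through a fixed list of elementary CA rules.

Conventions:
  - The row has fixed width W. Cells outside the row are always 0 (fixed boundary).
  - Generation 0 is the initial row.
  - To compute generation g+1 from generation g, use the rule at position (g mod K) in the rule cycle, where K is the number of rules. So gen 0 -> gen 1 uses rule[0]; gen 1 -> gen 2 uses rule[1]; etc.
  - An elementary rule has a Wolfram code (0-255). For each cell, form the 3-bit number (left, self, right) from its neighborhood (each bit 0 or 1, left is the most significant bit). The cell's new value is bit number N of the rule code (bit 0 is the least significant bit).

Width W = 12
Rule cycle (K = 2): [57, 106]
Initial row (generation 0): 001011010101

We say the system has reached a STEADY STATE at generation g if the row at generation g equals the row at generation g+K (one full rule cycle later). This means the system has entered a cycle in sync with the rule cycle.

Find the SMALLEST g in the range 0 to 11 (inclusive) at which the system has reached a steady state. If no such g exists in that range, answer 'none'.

Gen 0: 001011010101
Gen 1 (rule 57): 100110101010
Gen 2 (rule 106): 001111010100
Gen 3 (rule 57): 101000101011
Gen 4 (rule 106): 010001010111
Gen 5 (rule 57): 001100101100
Gen 6 (rule 106): 011101011100
Gen 7 (rule 57): 010010110011
Gen 8 (rule 106): 100101110111
Gen 9 (rule 57): 010011001100
Gen 10 (rule 106): 100111011100
Gen 11 (rule 57): 010100110011
Gen 12 (rule 106): 101001110111
Gen 13 (rule 57): 010101001100

Answer: none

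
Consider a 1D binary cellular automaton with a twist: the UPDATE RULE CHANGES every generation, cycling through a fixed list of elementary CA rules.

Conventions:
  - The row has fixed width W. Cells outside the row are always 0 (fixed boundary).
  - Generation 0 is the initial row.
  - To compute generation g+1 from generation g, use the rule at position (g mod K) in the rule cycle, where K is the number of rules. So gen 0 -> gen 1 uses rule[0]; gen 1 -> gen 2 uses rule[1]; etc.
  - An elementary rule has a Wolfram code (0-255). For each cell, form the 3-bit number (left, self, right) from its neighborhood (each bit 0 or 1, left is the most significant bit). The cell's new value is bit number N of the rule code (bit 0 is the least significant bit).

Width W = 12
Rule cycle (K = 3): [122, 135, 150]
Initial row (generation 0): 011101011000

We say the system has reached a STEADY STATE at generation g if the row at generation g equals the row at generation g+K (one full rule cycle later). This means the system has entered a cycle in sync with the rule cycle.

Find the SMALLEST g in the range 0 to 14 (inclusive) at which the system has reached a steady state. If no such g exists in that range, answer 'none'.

Gen 0: 011101011000
Gen 1 (rule 122): 110110111100
Gen 2 (rule 135): 000000011001
Gen 3 (rule 150): 000000100111
Gen 4 (rule 122): 000001011101
Gen 5 (rule 135): 111111001001
Gen 6 (rule 150): 011110111111
Gen 7 (rule 122): 110011100001
Gen 8 (rule 135): 000101001111
Gen 9 (rule 150): 001101110110
Gen 10 (rule 122): 011111011111
Gen 11 (rule 135): 101110001110
Gen 12 (rule 150): 100101010101
Gen 13 (rule 122): 011010101010
Gen 14 (rule 135): 100010101010
Gen 15 (rule 150): 110110101011
Gen 16 (rule 122): 111111010111
Gen 17 (rule 135): 011110010010

Answer: none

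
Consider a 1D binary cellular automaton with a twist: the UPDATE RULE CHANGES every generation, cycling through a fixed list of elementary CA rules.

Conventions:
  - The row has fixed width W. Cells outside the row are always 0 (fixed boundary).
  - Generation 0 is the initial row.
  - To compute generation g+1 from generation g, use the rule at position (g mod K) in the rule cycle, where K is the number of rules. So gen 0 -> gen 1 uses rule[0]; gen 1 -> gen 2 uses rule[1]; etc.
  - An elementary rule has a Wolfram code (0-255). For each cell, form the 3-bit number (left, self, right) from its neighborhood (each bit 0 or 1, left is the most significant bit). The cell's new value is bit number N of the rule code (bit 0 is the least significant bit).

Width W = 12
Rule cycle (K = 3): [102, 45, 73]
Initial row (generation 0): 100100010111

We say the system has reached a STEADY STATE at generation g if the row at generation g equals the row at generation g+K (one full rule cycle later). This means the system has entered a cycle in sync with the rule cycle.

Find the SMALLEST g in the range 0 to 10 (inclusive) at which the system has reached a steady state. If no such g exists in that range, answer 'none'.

Answer: none

Derivation:
Gen 0: 100100010111
Gen 1 (rule 102): 101100111001
Gen 2 (rule 45): 111000100001
Gen 3 (rule 73): 101010001100
Gen 4 (rule 102): 111110010100
Gen 5 (rule 45): 100000011101
Gen 6 (rule 73): 001111010100
Gen 7 (rule 102): 010001111100
Gen 8 (rule 45): 010101000001
Gen 9 (rule 73): 000000011100
Gen 10 (rule 102): 000000100100
Gen 11 (rule 45): 111110100101
Gen 12 (rule 73): 100010000000
Gen 13 (rule 102): 100110000000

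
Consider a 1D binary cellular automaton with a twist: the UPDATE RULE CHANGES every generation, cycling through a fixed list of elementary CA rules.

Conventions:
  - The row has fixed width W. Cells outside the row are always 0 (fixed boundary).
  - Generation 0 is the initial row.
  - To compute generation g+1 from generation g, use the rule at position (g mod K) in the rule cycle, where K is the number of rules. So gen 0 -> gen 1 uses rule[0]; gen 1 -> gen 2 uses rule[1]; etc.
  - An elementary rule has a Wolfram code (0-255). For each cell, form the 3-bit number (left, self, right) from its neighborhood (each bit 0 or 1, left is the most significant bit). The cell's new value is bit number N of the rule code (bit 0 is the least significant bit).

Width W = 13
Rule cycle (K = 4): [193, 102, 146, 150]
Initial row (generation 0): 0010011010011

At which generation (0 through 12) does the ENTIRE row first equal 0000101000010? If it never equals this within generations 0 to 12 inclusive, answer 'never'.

Answer: 11

Derivation:
Gen 0: 0010011010011
Gen 1 (rule 193): 1000001000001
Gen 2 (rule 102): 1000011000011
Gen 3 (rule 146): 0100100100100
Gen 4 (rule 150): 1111111111110
Gen 5 (rule 193): 0111111111110
Gen 6 (rule 102): 1000000000010
Gen 7 (rule 146): 0100000000101
Gen 8 (rule 150): 1110000001101
Gen 9 (rule 193): 0110111100100
Gen 10 (rule 102): 1011000101100
Gen 11 (rule 146): 0000101000010
Gen 12 (rule 150): 0001101100111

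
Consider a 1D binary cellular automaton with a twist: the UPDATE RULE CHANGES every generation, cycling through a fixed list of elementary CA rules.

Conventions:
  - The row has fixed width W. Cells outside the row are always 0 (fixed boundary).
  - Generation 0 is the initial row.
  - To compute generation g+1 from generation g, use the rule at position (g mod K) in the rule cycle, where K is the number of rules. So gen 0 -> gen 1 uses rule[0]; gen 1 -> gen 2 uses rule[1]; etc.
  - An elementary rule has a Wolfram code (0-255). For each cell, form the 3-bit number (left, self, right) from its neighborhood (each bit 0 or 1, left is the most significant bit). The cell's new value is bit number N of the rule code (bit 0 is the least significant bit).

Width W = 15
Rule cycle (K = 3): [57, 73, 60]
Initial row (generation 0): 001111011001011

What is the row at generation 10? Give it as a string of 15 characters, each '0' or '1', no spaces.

Answer: 101000110110100

Derivation:
Gen 0: 001111011001011
Gen 1 (rule 57): 101000110100110
Gen 2 (rule 73): 000010110000110
Gen 3 (rule 60): 000011101000101
Gen 4 (rule 57): 111010010110010
Gen 5 (rule 73): 101000000110000
Gen 6 (rule 60): 111100000101000
Gen 7 (rule 57): 100011110010111
Gen 8 (rule 73): 001010010000101
Gen 9 (rule 60): 001111011000111
Gen 10 (rule 57): 101000110110100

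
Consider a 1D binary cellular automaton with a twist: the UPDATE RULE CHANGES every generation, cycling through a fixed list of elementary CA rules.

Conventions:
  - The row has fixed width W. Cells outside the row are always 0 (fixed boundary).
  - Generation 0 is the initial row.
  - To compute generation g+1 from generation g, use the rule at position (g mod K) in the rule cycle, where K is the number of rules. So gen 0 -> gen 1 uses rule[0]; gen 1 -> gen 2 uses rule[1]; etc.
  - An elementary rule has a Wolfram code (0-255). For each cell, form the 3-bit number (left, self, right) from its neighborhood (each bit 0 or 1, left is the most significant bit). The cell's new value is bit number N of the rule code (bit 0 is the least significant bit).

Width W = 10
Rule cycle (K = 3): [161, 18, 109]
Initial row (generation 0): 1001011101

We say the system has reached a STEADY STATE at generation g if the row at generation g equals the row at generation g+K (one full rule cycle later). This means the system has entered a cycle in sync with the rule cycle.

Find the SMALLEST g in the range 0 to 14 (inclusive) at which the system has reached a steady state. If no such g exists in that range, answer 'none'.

Answer: 5

Derivation:
Gen 0: 1001011101
Gen 1 (rule 161): 0000101010
Gen 2 (rule 18): 0001000001
Gen 3 (rule 109): 1101011101
Gen 4 (rule 161): 0010101010
Gen 5 (rule 18): 0100000001
Gen 6 (rule 109): 0101111101
Gen 7 (rule 161): 0010111010
Gen 8 (rule 18): 0100000001
Gen 9 (rule 109): 0101111101
Gen 10 (rule 161): 0010111010
Gen 11 (rule 18): 0100000001
Gen 12 (rule 109): 0101111101
Gen 13 (rule 161): 0010111010
Gen 14 (rule 18): 0100000001
Gen 15 (rule 109): 0101111101
Gen 16 (rule 161): 0010111010
Gen 17 (rule 18): 0100000001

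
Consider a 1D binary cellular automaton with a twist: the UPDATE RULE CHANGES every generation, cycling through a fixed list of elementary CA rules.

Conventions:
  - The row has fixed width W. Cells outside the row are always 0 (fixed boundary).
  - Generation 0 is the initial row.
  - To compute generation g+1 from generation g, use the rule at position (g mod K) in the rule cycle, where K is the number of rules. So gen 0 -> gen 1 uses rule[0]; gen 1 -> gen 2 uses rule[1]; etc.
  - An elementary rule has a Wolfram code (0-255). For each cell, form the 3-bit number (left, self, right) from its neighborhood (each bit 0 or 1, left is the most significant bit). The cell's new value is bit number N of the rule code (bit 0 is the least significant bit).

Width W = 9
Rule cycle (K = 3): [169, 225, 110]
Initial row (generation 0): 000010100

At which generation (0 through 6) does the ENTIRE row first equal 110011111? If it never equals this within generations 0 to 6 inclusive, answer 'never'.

Gen 0: 000010100
Gen 1 (rule 169): 111001001
Gen 2 (rule 225): 011000000
Gen 3 (rule 110): 111000000
Gen 4 (rule 169): 110011111
Gen 5 (rule 225): 010001111
Gen 6 (rule 110): 110011001

Answer: 4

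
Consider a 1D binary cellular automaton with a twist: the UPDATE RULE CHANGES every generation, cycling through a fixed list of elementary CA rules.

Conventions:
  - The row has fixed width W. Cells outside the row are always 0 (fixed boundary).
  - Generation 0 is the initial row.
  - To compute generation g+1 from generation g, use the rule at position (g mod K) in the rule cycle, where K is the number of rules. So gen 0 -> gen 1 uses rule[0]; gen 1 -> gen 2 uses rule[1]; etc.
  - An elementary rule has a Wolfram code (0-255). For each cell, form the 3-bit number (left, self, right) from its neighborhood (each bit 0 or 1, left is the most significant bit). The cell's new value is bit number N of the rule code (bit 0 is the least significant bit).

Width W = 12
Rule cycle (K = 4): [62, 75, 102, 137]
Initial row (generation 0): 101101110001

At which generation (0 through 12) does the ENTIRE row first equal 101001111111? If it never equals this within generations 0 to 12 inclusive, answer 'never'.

Answer: never

Derivation:
Gen 0: 101101110001
Gen 1 (rule 62): 111011001011
Gen 2 (rule 75): 101011010011
Gen 3 (rule 102): 111101110101
Gen 4 (rule 137): 111001100000
Gen 5 (rule 62): 100111010000
Gen 6 (rule 75): 001101000111
Gen 7 (rule 102): 010111001001
Gen 8 (rule 137): 000110000000
Gen 9 (rule 62): 001101000000
Gen 10 (rule 75): 111100011111
Gen 11 (rule 102): 000100100001
Gen 12 (rule 137): 110000001100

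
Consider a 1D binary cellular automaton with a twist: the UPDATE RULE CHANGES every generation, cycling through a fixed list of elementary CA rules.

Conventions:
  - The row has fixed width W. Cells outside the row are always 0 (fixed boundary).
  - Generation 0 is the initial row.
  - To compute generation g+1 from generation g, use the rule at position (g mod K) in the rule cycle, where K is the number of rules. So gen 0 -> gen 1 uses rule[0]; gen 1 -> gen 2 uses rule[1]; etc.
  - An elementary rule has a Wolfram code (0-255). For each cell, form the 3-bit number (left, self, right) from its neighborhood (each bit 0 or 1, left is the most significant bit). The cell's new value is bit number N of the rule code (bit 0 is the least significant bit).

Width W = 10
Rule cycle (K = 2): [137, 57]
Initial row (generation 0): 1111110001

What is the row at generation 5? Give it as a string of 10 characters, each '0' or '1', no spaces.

Gen 0: 1111110001
Gen 1 (rule 137): 1111100100
Gen 2 (rule 57): 1000010011
Gen 3 (rule 137): 0011000010
Gen 4 (rule 57): 1010111001
Gen 5 (rule 137): 0000110000

Answer: 0000110000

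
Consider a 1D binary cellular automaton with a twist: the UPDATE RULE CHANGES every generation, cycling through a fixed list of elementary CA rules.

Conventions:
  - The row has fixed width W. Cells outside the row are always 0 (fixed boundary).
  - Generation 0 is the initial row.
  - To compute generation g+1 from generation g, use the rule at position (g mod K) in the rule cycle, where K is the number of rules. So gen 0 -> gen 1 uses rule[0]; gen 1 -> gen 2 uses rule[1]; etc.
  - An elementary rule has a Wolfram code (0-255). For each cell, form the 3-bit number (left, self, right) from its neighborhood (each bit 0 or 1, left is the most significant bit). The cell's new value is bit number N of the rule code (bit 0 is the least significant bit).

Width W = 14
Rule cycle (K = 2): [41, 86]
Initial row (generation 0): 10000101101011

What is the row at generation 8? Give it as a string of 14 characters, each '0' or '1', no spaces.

Gen 0: 10000101101011
Gen 1 (rule 41): 00110011010110
Gen 2 (rule 86): 01011101010011
Gen 3 (rule 41): 00110010100010
Gen 4 (rule 86): 01011110110111
Gen 5 (rule 41): 00110001101100
Gen 6 (rule 86): 01011010100110
Gen 7 (rule 41): 00110101000100
Gen 8 (rule 86): 01010101101110

Answer: 01010101101110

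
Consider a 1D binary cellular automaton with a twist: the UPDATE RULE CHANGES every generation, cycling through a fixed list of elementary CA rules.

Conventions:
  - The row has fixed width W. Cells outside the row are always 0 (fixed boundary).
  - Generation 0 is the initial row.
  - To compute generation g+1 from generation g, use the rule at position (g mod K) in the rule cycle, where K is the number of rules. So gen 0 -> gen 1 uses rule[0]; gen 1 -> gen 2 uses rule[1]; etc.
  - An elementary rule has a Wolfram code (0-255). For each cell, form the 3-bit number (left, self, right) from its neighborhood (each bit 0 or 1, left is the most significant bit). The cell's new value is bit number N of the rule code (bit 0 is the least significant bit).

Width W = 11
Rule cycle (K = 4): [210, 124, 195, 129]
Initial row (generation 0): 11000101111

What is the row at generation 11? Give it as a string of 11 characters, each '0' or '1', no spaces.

Gen 0: 11000101111
Gen 1 (rule 210): 01101000111
Gen 2 (rule 124): 01111100101
Gen 3 (rule 195): 10111101000
Gen 4 (rule 129): 00011000011
Gen 5 (rule 210): 00101100101
Gen 6 (rule 124): 00111110111
Gen 7 (rule 195): 11011110011
Gen 8 (rule 129): 00001100000
Gen 9 (rule 210): 00010110000
Gen 10 (rule 124): 00011111000
Gen 11 (rule 195): 11101111011

Answer: 11101111011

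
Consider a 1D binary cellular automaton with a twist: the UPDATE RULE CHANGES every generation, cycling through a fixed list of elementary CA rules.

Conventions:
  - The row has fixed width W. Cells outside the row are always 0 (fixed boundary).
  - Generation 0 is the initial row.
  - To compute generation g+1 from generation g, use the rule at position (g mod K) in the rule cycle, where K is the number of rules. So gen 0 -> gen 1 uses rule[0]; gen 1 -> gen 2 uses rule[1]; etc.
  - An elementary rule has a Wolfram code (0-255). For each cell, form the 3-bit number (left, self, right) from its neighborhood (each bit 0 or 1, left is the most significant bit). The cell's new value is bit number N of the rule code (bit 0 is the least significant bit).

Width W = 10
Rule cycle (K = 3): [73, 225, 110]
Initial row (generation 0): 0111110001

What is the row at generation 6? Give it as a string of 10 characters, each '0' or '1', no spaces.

Gen 0: 0111110001
Gen 1 (rule 73): 0100010100
Gen 2 (rule 225): 0001001001
Gen 3 (rule 110): 0011011011
Gen 4 (rule 73): 1011011011
Gen 5 (rule 225): 0101101101
Gen 6 (rule 110): 1111111111

Answer: 1111111111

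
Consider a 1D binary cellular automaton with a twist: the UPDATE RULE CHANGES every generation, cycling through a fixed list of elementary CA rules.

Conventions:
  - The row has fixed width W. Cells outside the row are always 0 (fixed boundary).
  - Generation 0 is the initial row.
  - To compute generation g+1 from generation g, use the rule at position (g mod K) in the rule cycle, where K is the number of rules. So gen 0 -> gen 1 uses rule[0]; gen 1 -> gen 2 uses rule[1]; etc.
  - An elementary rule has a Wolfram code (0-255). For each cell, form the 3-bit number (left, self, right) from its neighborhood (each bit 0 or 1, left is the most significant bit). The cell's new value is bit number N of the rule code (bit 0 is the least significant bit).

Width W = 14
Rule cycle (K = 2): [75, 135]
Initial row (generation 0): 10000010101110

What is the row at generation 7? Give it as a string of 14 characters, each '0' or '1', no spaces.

Answer: 11000000010111

Derivation:
Gen 0: 10000010101110
Gen 1 (rule 75): 00111100001010
Gen 2 (rule 135): 11011001111010
Gen 3 (rule 75): 11011011001000
Gen 4 (rule 135): 00000000011011
Gen 5 (rule 75): 11111111111011
Gen 6 (rule 135): 01111111110000
Gen 7 (rule 75): 11000000010111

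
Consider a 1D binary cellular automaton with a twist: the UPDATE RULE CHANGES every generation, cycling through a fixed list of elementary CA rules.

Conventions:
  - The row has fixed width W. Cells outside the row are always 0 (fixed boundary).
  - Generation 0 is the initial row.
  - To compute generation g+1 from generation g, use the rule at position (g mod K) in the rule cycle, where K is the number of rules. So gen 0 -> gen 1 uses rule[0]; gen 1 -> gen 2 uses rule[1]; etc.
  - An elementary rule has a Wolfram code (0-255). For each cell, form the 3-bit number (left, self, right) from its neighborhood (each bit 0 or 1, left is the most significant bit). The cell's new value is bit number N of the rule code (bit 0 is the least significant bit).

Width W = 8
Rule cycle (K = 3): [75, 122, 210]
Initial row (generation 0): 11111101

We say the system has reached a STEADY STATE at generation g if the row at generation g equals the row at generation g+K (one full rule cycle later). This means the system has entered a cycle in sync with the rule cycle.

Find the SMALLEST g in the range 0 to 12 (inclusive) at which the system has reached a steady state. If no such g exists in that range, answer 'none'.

Gen 0: 11111101
Gen 1 (rule 75): 10000100
Gen 2 (rule 122): 01001010
Gen 3 (rule 210): 10110001
Gen 4 (rule 75): 00110110
Gen 5 (rule 122): 01111111
Gen 6 (rule 210): 10111111
Gen 7 (rule 75): 00100001
Gen 8 (rule 122): 01010010
Gen 9 (rule 210): 10001101
Gen 10 (rule 75): 00111100
Gen 11 (rule 122): 01100110
Gen 12 (rule 210): 10111011
Gen 13 (rule 75): 00101011
Gen 14 (rule 122): 01010111
Gen 15 (rule 210): 10000011

Answer: none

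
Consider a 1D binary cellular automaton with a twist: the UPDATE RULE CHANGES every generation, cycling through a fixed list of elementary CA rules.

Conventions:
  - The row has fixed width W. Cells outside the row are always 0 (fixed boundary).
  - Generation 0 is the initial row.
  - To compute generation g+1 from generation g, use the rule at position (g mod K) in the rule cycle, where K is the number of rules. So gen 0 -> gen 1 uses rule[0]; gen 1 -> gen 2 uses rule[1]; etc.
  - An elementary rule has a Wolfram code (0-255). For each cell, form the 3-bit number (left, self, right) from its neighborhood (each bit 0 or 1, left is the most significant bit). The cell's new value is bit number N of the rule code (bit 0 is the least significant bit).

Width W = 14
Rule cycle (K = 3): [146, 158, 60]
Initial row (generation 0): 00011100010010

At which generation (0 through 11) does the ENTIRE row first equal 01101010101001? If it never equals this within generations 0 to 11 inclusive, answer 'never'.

Gen 0: 00011100010010
Gen 1 (rule 146): 00101010101101
Gen 2 (rule 158): 01101010101001
Gen 3 (rule 60): 01011111111101
Gen 4 (rule 146): 10001111111000
Gen 5 (rule 158): 11011111110100
Gen 6 (rule 60): 10110000001110
Gen 7 (rule 146): 00001000010101
Gen 8 (rule 158): 00011100110101
Gen 9 (rule 60): 00010010101111
Gen 10 (rule 146): 00101100000110
Gen 11 (rule 158): 01101010001101

Answer: 2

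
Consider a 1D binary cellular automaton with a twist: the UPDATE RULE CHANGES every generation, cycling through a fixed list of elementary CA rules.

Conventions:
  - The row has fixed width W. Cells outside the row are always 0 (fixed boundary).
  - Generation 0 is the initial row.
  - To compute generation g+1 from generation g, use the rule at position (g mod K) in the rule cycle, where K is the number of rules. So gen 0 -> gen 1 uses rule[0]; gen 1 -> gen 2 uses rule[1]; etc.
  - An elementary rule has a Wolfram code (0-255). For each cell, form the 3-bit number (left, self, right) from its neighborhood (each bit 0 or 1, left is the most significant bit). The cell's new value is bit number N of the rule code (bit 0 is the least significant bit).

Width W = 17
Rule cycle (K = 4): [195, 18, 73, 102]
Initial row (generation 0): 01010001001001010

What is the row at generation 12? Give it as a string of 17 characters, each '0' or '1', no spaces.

Answer: 00110110000000001

Derivation:
Gen 0: 01010001001001010
Gen 1 (rule 195): 10000110010010000
Gen 2 (rule 18): 01001001101101000
Gen 3 (rule 73): 00000001101100011
Gen 4 (rule 102): 00000010110100101
Gen 5 (rule 195): 11111100010001000
Gen 6 (rule 18): 00000010101010100
Gen 7 (rule 73): 11111000000000001
Gen 8 (rule 102): 00001000000000011
Gen 9 (rule 195): 11110011111111101
Gen 10 (rule 18): 00001100000000000
Gen 11 (rule 73): 11101101111111111
Gen 12 (rule 102): 00110110000000001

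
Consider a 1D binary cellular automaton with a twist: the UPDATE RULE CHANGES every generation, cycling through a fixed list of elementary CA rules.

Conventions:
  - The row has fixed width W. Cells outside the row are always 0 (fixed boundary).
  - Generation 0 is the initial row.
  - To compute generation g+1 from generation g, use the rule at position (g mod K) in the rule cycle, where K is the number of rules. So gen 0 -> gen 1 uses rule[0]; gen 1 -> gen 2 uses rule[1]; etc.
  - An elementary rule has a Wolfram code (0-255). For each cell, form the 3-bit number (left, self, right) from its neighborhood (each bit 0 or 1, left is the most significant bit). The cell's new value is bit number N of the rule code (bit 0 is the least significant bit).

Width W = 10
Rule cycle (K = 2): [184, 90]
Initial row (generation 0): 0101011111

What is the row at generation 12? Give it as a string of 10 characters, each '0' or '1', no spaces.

Answer: 0011000000

Derivation:
Gen 0: 0101011111
Gen 1 (rule 184): 0010111110
Gen 2 (rule 90): 0100100011
Gen 3 (rule 184): 0010010010
Gen 4 (rule 90): 0101101101
Gen 5 (rule 184): 0011011010
Gen 6 (rule 90): 0111011001
Gen 7 (rule 184): 0110110100
Gen 8 (rule 90): 1110110010
Gen 9 (rule 184): 1101101001
Gen 10 (rule 90): 1101100110
Gen 11 (rule 184): 1011010101
Gen 12 (rule 90): 0011000000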